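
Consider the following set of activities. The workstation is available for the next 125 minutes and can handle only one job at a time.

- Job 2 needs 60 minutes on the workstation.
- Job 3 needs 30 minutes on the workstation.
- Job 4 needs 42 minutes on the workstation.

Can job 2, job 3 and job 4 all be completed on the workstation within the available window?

Running back to back, the jobs need 60 + 30 + 42 = 132 minutes on the workstation.
Since 132 > 125, they cannot all fit.

No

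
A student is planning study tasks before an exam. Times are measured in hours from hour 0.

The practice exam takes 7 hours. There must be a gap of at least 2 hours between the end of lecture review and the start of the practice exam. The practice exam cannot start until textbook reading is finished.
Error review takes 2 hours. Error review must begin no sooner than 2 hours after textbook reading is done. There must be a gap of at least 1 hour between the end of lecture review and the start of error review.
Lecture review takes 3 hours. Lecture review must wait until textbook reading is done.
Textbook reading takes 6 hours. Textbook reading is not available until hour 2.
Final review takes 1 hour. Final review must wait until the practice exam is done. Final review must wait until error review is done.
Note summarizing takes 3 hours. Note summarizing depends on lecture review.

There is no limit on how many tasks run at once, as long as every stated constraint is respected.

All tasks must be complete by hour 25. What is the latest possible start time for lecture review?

Final review must finish by hour 25; it takes 1 hour, so it must start by 25 − 1 = hour 24.
The practice exam has to be done before final review (must start by hour 24). That means finishing by hour 24, i.e. starting by 24 − 7 = hour 17.
Error review must finish before final review (must start by hour 24). With a 2-hour duration, error review must start by 24 − 2 = hour 22.
Note summarizing has no dependents, so it just needs to finish by hour 25. Starting by 25 − 3 = hour 22 achieves that.
For lecture review: the practice exam (must start by hour 17, minus 2-hour gap → hour 15); error review (must start by hour 22, minus 1-hour gap → hour 21); note summarizing (must start by hour 22). The most restrictive is hour 15; with a 3-hour duration, lecture review must start by hour 12.

12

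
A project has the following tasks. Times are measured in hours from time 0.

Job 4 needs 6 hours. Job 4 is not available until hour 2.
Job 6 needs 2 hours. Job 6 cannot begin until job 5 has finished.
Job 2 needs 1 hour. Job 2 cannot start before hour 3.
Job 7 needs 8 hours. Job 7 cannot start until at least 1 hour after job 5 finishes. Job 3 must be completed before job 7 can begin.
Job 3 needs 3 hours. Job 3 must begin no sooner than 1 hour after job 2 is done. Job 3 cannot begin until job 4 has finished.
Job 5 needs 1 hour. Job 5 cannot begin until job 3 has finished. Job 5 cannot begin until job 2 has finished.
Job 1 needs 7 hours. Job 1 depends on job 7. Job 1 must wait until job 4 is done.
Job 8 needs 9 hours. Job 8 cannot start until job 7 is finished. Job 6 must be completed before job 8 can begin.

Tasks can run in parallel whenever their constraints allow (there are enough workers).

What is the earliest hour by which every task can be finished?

Job 4 cannot begin until its own release at hour 2. It runs from hour 2 to 2 + 6 = hour 8.
After its own release at hour 3, job 2 can start at hour 3 and finishes at hour 4.
Job 3 needs all of job 2 (finishes hour 4, plus 1-hour gap → hour 5); job 4 (finishes hour 8). That puts its earliest start at hour 8; it finishes at 8 + 3 = hour 11.
For job 5: job 3 (finishes hour 11); job 2 (finishes hour 4). Taking the maximum gives a start of hour 11, and it finishes at 11 + 1 = hour 12.
Job 7 cannot start until job 5 (finishes hour 12, plus 1-hour gap → hour 13); job 3 (finishes hour 11). The controlling bound is hour 13, so job 7 finishes at 13 + 8 = hour 21.
Job 1 cannot start until job 7 (finishes hour 21); job 4 (finishes hour 8). The controlling bound is hour 21, so job 1 finishes at 21 + 7 = hour 28.
Job 6 cannot begin until job 5 (finishes hour 12). It runs from hour 12 to 12 + 2 = hour 14.
Job 8 needs all of job 7 (finishes hour 21); job 6 (finishes hour 14). That puts its earliest start at hour 21; it finishes at 21 + 9 = hour 30.
All tasks are finished once the last one completes. Finish times: Job 1 at 28, Job 2 at 4, Job 3 at 11, Job 4 at 8, Job 5 at 12, Job 6 at 14, Job 7 at 21, Job 8 at 30. The latest is hour 30.

30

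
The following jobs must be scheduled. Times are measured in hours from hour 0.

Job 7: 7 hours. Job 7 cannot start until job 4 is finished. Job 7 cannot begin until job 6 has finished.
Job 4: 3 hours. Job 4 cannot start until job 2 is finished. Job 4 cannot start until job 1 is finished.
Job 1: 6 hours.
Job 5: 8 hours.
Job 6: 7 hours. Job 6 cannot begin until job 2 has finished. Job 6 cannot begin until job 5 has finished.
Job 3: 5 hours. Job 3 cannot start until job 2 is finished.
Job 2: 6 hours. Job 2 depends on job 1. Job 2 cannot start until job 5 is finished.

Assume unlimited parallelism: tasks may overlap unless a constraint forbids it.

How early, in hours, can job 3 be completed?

19

Job 5 can start immediately at hour 0; it finishes at hour 8.
Job 1 has no prerequisites, so it starts at hour 0 and finishes at hour 6.
Job 2 cannot start until job 1 (finishes hour 6); job 5 (finishes hour 8). The controlling bound is hour 8, so job 2 finishes at 8 + 6 = hour 14.
Job 3 cannot begin until job 2 (finishes hour 14). It runs from hour 14 to 14 + 5 = hour 19.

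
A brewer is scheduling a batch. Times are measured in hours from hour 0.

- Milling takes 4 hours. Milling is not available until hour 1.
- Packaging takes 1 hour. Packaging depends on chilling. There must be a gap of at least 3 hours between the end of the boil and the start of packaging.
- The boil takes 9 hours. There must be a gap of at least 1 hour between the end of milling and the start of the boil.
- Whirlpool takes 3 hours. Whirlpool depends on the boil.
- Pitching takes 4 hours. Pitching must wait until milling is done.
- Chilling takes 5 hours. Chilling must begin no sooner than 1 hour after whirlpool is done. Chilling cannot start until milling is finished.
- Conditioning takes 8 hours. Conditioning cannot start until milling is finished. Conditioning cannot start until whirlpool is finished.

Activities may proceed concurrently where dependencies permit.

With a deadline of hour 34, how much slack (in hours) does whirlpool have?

Milling waits on its own release at hour 1, so it starts at hour 1 and finishes at 1 + 4 = hour 5.
After milling (finishes hour 5, plus 1-hour gap → hour 6), the boil can start at hour 6 and finishes at hour 15.
Whirlpool waits on the boil (finishes hour 15), so it starts at hour 15 and finishes at 15 + 3 = hour 18.

Working backward from the deadline:
Packaging has no dependents, so it just needs to finish by hour 34. Starting by 34 − 1 = hour 33 achieves that.
Since packaging (must start by hour 33) depends on it, chilling must finish by hour 33. Backing off its 5-hour duration gives a latest start of hour 28.
Conditioning must finish by hour 34; it takes 8 hours, so it must start by 34 − 8 = hour 26.
Whirlpool has several dependents: chilling (must start by hour 28, minus 1-hour gap → hour 27); conditioning (must start by hour 26). The earliest of those limits is hour 26, so whirlpool must start by 26 − 3 = hour 23.
So whirlpool can start as early as hour 15 and as late as hour 23, giving 23 − 15 = 8 hours of slack.

8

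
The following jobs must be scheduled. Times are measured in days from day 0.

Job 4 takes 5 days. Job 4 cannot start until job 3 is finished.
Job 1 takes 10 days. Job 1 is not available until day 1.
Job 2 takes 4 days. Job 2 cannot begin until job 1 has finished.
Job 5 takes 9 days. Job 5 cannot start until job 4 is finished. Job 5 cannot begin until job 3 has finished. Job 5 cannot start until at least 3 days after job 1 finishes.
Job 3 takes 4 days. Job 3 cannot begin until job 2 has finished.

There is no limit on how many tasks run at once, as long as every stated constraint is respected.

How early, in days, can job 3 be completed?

19

Job 1 waits on its own release at day 1, so it starts at day 1 and finishes at 1 + 10 = day 11.
Job 2 cannot begin until job 1 (finishes day 11). It runs from day 11 to 11 + 4 = day 15.
Job 3 waits on job 2 (finishes day 15), so it starts at day 15 and finishes at 15 + 4 = day 19.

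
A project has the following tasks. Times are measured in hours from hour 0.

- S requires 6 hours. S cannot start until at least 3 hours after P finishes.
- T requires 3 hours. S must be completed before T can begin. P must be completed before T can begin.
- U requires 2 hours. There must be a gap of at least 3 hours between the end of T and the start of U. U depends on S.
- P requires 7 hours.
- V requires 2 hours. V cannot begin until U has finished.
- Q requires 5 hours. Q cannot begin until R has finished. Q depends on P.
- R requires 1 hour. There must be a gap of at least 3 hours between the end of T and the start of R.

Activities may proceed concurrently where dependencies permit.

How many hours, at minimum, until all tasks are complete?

28

P has no prerequisites, so it starts at hour 0 and finishes at hour 7.
S waits on P (finishes hour 7, plus 3-hour gap → hour 10), so it starts at hour 10 and finishes at 10 + 6 = hour 16.
T has to wait for S (finishes hour 16); P (finishes hour 7). The latest of these is hour 16, so T runs hour 16 to 16 + 3 = hour 19.
U cannot start until T (finishes hour 19, plus 3-hour gap → hour 22); S (finishes hour 16). The controlling bound is hour 22, so U finishes at 22 + 2 = hour 24.
V cannot begin until U (finishes hour 24). It runs from hour 24 to 24 + 2 = hour 26.
R waits on T (finishes hour 19, plus 3-hour gap → hour 22), so it starts at hour 22 and finishes at 22 + 1 = hour 23.
Q has to wait for R (finishes hour 23); P (finishes hour 7). The latest of these is hour 23, so Q runs hour 23 to 23 + 5 = hour 28.
All tasks are finished once the last one completes. Finish times: P at 7, Q at 28, R at 23, S at 16, T at 19, U at 24, V at 26. The latest is hour 28.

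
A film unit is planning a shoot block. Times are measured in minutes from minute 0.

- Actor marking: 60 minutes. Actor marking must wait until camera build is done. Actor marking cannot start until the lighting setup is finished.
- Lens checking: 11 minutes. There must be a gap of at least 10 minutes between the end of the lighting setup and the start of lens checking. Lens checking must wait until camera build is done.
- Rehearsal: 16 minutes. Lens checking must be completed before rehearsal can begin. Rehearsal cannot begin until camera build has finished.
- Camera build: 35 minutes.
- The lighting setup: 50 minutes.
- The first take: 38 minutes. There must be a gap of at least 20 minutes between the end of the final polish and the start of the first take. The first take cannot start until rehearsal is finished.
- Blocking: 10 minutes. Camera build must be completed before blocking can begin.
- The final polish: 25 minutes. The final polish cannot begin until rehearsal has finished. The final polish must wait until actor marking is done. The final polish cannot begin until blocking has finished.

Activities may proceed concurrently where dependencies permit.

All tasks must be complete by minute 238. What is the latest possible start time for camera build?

Nothing follows the first take; the deadline of minute 238 is its only limit. It must start by 238 − 38 = minute 200.
The final polish must finish before the first take (must start by minute 200, minus 20-minute gap → minute 180). With a 25-minute duration, the final polish must start by 180 − 25 = minute 155.
Rehearsal feeds the final polish (must start by minute 155); the first take (must start by minute 200). Taking the minimum, rehearsal must finish by minute 155 and start by 155 − 16 = minute 139.
Since rehearsal (must start by minute 139) depends on it, lens checking must finish by minute 139. Backing off its 11-minute duration gives a latest start of minute 128.
Actor marking has to be done before the final polish (must start by minute 155). That means finishing by minute 155, i.e. starting by 155 − 60 = minute 95.
Blocking feeds into the final polish (must start by minute 155); so blocking must finish by minute 155 and therefore start by minute 145.
For camera build: lens checking (must start by minute 128); blocking (must start by minute 145); actor marking (must start by minute 95); rehearsal (must start by minute 139). The most restrictive is minute 95; with a 35-minute duration, camera build must start by minute 60.

60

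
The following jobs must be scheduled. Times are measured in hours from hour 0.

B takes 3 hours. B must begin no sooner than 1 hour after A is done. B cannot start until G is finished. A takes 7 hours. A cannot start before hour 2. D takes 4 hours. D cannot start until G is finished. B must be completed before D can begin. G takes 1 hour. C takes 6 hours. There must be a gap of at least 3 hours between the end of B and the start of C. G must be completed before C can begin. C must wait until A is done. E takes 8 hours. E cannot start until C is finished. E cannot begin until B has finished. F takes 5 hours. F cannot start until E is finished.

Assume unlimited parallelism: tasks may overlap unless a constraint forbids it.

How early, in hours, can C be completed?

G can start immediately at hour 0; it finishes at hour 1.
After its own release at hour 2, A can start at hour 2 and finishes at hour 9.
B has to wait for A (finishes hour 9, plus 1-hour gap → hour 10); G (finishes hour 1). The latest of these is hour 10, so B runs hour 10 to 10 + 3 = hour 13.
C has to wait for B (finishes hour 13, plus 3-hour gap → hour 16); G (finishes hour 1); A (finishes hour 9). The latest of these is hour 16, so C runs hour 16 to 16 + 6 = hour 22.

22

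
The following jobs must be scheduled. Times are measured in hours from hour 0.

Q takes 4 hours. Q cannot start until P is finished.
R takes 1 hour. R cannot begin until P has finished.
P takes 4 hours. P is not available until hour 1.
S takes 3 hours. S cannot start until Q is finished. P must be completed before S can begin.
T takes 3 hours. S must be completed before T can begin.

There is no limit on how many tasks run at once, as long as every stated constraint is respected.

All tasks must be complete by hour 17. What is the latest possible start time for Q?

T must finish by hour 17; it takes 3 hours, so it must start by 17 − 3 = hour 14.
S must finish before T (must start by hour 14). With a 3-hour duration, S must start by 14 − 3 = hour 11.
Q feeds into S (must start by hour 11); so Q must finish by hour 11 and therefore start by hour 7.

7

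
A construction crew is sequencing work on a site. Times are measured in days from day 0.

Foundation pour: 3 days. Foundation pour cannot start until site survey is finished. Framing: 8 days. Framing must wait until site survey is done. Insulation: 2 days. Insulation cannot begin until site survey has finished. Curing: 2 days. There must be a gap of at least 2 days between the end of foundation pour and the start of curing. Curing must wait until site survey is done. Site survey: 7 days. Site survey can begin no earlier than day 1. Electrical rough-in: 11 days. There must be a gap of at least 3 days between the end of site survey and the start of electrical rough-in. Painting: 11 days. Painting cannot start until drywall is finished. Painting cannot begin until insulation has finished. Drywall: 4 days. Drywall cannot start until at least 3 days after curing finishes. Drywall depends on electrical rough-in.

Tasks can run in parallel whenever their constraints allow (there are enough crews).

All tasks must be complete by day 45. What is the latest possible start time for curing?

25

To finish by day 45, painting (duration 11) must start no later than day 34.
Drywall feeds into painting (must start by day 34); so drywall must finish by day 34 and therefore start by day 30.
Curing must finish before drywall (must start by day 30, minus 3-day gap → day 27). With a 2-day duration, curing must start by 27 − 2 = day 25.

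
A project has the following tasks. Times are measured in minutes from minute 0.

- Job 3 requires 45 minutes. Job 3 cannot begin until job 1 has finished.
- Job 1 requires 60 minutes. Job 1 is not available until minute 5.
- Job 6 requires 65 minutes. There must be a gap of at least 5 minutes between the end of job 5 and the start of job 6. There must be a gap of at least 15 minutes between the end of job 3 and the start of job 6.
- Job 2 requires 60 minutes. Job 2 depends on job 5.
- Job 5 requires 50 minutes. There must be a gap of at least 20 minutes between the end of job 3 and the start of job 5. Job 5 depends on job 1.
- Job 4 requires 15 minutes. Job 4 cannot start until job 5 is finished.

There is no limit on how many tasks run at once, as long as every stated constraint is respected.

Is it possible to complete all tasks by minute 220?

After its own release at minute 5, job 1 can start at minute 5 and finishes at minute 65.
Job 3 waits on job 1 (finishes minute 65), so it starts at minute 65 and finishes at 65 + 45 = minute 110.
Job 5 cannot start until job 3 (finishes minute 110, plus 20-minute gap → minute 130); job 1 (finishes minute 65). The controlling bound is minute 130, so job 5 finishes at 130 + 50 = minute 180.
Job 6 cannot start until job 5 (finishes minute 180, plus 5-minute gap → minute 185); job 3 (finishes minute 110, plus 15-minute gap → minute 125). The controlling bound is minute 185, so job 6 finishes at 185 + 65 = minute 250.
Job 4 waits on job 5 (finishes minute 180), so it starts at minute 180 and finishes at 180 + 15 = minute 195.
Job 2 cannot begin until job 5 (finishes minute 180). It runs from minute 180 to 180 + 60 = minute 240.
The earliest everything can be done is minute 250, which is after the deadline of 220, so it is not possible.

No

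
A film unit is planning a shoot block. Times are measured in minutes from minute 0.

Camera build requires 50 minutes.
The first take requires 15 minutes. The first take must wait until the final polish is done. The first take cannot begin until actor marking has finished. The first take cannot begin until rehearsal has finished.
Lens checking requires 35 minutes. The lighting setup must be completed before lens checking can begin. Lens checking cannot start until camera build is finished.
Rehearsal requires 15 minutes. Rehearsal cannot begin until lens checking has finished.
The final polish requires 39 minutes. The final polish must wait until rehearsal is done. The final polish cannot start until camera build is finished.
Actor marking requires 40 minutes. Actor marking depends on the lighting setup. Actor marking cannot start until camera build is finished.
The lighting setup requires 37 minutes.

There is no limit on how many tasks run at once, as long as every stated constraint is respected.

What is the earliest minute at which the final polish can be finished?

Camera build can start immediately at minute 0; it finishes at minute 50.
The lighting setup has no prerequisites, so it starts at minute 0 and finishes at minute 37.
Lens checking cannot start until the lighting setup (finishes minute 37); camera build (finishes minute 50). The controlling bound is minute 50, so lens checking finishes at 50 + 35 = minute 85.
After lens checking (finishes minute 85), rehearsal can start at minute 85 and finishes at minute 100.
The final polish needs all of rehearsal (finishes minute 100); camera build (finishes minute 50). That puts its earliest start at minute 100; it finishes at 100 + 39 = minute 139.

139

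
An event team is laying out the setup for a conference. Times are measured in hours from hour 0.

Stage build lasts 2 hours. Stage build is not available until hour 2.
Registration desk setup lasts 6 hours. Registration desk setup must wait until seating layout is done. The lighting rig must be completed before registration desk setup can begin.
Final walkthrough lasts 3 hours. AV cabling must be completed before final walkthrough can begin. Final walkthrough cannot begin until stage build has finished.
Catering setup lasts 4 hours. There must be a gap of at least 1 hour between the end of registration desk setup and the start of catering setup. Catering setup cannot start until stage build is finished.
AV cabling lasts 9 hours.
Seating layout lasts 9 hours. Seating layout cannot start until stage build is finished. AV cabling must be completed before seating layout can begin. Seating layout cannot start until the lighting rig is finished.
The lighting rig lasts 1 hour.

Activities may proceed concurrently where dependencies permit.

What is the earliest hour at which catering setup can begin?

25

AV cabling has no prerequisites, so it starts at hour 0 and finishes at hour 9.
The lighting rig has no prerequisites, so it starts at hour 0 and finishes at hour 1.
Stage build cannot begin until its own release at hour 2. It runs from hour 2 to 2 + 2 = hour 4.
For seating layout: stage build (finishes hour 4); AV cabling (finishes hour 9); the lighting rig (finishes hour 1). Taking the maximum gives a start of hour 9, and it finishes at 9 + 9 = hour 18.
Registration desk setup has to wait for seating layout (finishes hour 18); the lighting rig (finishes hour 1). The latest of these is hour 18, so registration desk setup runs hour 18 to 18 + 6 = hour 24.
Catering setup waits on registration desk setup (finishes hour 24, plus 1-hour gap → hour 25); stage build (finishes hour 4). The latest of these is hour 25, which is the earliest catering setup can start.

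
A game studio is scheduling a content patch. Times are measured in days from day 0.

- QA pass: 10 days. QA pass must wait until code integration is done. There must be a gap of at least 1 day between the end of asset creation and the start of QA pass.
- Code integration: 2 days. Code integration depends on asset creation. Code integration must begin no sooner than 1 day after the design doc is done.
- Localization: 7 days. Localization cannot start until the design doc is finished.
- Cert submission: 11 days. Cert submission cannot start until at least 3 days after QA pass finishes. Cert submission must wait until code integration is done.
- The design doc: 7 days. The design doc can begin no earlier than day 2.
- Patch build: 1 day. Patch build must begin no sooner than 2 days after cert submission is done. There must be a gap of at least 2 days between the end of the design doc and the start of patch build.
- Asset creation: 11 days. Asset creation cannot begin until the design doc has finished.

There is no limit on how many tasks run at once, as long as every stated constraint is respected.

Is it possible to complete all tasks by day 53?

The design doc waits on its own release at day 2, so it starts at day 2 and finishes at 2 + 7 = day 9.
After the design doc (finishes day 9), localization can start at day 9 and finishes at day 16.
Asset creation waits on the design doc (finishes day 9), so it starts at day 9 and finishes at 9 + 11 = day 20.
Code integration cannot start until asset creation (finishes day 20); the design doc (finishes day 9, plus 1-day gap → day 10). The controlling bound is day 20, so code integration finishes at 20 + 2 = day 22.
QA pass cannot start until code integration (finishes day 22); asset creation (finishes day 20, plus 1-day gap → day 21). The controlling bound is day 22, so QA pass finishes at 22 + 10 = day 32.
Cert submission needs all of QA pass (finishes day 32, plus 3-day gap → day 35); code integration (finishes day 22). That puts its earliest start at day 35; it finishes at 35 + 11 = day 46.
For patch build: cert submission (finishes day 46, plus 2-day gap → day 48); the design doc (finishes day 9, plus 2-day gap → day 11). Taking the maximum gives a start of day 48, and it finishes at 48 + 1 = day 49.
Every task is finished by day 49, which is no later than the deadline of 53, so the schedule is feasible.

Yes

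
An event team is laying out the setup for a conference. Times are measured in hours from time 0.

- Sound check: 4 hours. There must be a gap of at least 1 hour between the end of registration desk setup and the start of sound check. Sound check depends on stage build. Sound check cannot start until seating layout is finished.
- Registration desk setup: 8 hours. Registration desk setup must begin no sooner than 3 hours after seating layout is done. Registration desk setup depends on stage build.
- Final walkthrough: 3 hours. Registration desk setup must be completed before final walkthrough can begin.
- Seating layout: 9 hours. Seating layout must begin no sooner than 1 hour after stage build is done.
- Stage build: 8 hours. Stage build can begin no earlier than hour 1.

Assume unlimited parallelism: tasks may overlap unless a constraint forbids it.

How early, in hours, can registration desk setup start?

22

After its own release at hour 1, stage build can start at hour 1 and finishes at hour 9.
Seating layout waits on stage build (finishes hour 9, plus 1-hour gap → hour 10), so it starts at hour 10 and finishes at 10 + 9 = hour 19.
Registration desk setup waits on seating layout (finishes hour 19, plus 3-hour gap → hour 22); stage build (finishes hour 9). The latest of these is hour 22, which is the earliest registration desk setup can start.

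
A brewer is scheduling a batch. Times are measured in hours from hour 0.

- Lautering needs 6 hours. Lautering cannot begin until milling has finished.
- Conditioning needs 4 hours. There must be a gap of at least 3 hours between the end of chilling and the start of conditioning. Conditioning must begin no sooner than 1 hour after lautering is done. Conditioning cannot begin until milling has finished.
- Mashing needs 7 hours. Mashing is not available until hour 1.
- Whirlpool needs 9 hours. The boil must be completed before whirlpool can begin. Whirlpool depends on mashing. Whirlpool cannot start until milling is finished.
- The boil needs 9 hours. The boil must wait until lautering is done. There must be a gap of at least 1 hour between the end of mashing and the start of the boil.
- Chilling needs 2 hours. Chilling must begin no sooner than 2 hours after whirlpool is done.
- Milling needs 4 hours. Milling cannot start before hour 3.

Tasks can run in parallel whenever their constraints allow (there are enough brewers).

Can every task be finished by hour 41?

No

Mashing waits on its own release at hour 1, so it starts at hour 1 and finishes at 1 + 7 = hour 8.
Milling waits on its own release at hour 3, so it starts at hour 3 and finishes at 3 + 4 = hour 7.
Lautering cannot begin until milling (finishes hour 7). It runs from hour 7 to 7 + 6 = hour 13.
For the boil: lautering (finishes hour 13); mashing (finishes hour 8, plus 1-hour gap → hour 9). Taking the maximum gives a start of hour 13, and it finishes at 13 + 9 = hour 22.
Whirlpool cannot start until the boil (finishes hour 22); mashing (finishes hour 8); milling (finishes hour 7). The controlling bound is hour 22, so whirlpool finishes at 22 + 9 = hour 31.
After whirlpool (finishes hour 31, plus 2-hour gap → hour 33), chilling can start at hour 33 and finishes at hour 35.
Conditioning needs all of chilling (finishes hour 35, plus 3-hour gap → hour 38); lautering (finishes hour 13, plus 1-hour gap → hour 14); milling (finishes hour 7). That puts its earliest start at hour 38; it finishes at 38 + 4 = hour 42.
The earliest everything can be done is hour 42, which is after the deadline of 41, so it is not possible.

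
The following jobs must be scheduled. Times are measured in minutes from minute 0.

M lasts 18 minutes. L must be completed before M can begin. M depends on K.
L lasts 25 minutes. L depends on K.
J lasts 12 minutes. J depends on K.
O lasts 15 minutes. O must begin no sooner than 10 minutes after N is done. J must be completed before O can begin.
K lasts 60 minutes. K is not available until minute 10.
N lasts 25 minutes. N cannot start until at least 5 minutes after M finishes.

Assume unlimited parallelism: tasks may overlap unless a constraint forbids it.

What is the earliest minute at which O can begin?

153

K cannot begin until its own release at minute 10. It runs from minute 10 to 10 + 60 = minute 70.
L waits on K (finishes minute 70), so it starts at minute 70 and finishes at 70 + 25 = minute 95.
M cannot start until L (finishes minute 95); K (finishes minute 70). The controlling bound is minute 95, so M finishes at 95 + 18 = minute 113.
N waits on M (finishes minute 113, plus 5-minute gap → minute 118), so it starts at minute 118 and finishes at 118 + 25 = minute 143.
J cannot begin until K (finishes minute 70). It runs from minute 70 to 70 + 12 = minute 82.
O waits on N (finishes minute 143, plus 10-minute gap → minute 153); J (finishes minute 82). The latest of these is minute 153, which is the earliest O can start.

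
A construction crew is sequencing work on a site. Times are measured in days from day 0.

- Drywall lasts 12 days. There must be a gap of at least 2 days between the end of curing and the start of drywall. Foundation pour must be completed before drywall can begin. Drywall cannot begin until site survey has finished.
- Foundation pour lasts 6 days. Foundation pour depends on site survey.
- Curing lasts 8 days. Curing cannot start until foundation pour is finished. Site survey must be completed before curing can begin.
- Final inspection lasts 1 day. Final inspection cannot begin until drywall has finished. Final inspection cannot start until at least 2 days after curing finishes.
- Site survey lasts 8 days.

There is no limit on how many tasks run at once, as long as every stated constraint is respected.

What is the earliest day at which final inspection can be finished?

37

Site survey has no prerequisites, so it starts at day 0 and finishes at day 8.
Foundation pour cannot begin until site survey (finishes day 8). It runs from day 8 to 8 + 6 = day 14.
For curing: foundation pour (finishes day 14); site survey (finishes day 8). Taking the maximum gives a start of day 14, and it finishes at 14 + 8 = day 22.
Drywall cannot start until curing (finishes day 22, plus 2-day gap → day 24); foundation pour (finishes day 14); site survey (finishes day 8). The controlling bound is day 24, so drywall finishes at 24 + 12 = day 36.
Final inspection cannot start until drywall (finishes day 36); curing (finishes day 22, plus 2-day gap → day 24). The controlling bound is day 36, so final inspection finishes at 36 + 1 = day 37.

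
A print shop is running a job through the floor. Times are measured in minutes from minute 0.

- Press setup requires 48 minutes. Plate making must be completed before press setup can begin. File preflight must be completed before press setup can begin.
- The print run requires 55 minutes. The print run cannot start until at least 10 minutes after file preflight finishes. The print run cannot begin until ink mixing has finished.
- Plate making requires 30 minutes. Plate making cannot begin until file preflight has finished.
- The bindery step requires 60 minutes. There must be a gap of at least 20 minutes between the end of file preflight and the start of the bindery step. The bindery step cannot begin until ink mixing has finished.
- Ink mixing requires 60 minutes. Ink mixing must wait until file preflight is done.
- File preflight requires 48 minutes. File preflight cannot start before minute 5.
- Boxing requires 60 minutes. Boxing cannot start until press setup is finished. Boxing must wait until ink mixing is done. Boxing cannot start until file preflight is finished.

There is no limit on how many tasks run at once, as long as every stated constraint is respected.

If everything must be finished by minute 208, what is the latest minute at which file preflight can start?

Boxing must finish by minute 208; it takes 60 minutes, so it must start by 208 − 60 = minute 148.
Since boxing (must start by minute 148) depends on it, press setup must finish by minute 148. Backing off its 48-minute duration gives a latest start of minute 100.
Since press setup (must start by minute 100) depends on it, plate making must finish by minute 100. Backing off its 30-minute duration gives a latest start of minute 70.
The print run has no dependents, so it just needs to finish by minute 208. Starting by 208 − 55 = minute 153 achieves that.
To finish by minute 208, the bindery step (duration 60) must start no later than minute 148.
For ink mixing: the print run (must start by minute 153); the bindery step (must start by minute 148); boxing (must start by minute 148). The most restrictive is minute 148; with a 60-minute duration, ink mixing must start by minute 88.
File preflight must finish in time for plate making (must start by minute 70); ink mixing (must start by minute 88); press setup (must start by minute 100); the print run (must start by minute 153, minus 10-minute gap → minute 143); the bindery step (must start by minute 148, minus 20-minute gap → minute 128); boxing (must start by minute 148). The tightest is minute 70, so file preflight must start by 70 − 48 = minute 22.

22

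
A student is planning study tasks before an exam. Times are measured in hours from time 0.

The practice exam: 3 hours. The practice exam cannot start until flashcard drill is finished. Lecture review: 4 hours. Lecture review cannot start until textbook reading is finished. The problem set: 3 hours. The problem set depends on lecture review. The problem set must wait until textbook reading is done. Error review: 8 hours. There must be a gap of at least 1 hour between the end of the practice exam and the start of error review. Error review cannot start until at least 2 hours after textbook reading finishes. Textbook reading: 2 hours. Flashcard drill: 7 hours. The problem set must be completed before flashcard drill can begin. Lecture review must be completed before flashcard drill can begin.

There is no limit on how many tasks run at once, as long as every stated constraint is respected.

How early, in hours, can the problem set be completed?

Nothing blocks textbook reading, so it runs from hour 0 to hour 2.
Lecture review waits on textbook reading (finishes hour 2), so it starts at hour 2 and finishes at 2 + 4 = hour 6.
The problem set has to wait for lecture review (finishes hour 6); textbook reading (finishes hour 2). The latest of these is hour 6, so the problem set runs hour 6 to 6 + 3 = hour 9.

9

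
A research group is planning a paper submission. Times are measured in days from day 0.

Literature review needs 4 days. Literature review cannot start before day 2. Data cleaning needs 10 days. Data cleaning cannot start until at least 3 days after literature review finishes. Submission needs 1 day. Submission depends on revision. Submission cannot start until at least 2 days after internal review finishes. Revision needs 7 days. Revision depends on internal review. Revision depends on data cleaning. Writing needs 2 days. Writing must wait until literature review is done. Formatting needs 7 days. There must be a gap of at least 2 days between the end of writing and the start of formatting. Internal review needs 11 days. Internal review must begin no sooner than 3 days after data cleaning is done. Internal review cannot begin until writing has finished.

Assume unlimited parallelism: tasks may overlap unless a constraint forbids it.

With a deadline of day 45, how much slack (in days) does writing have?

Literature review waits on its own release at day 2, so it starts at day 2 and finishes at 2 + 4 = day 6.
After literature review (finishes day 6), writing can start at day 6 and finishes at day 8.

Working backward from the deadline:
Submission has no dependents, so it just needs to finish by day 45. Starting by 45 − 1 = day 44 achieves that.
Since submission (must start by day 44) depends on it, revision must finish by day 44. Backing off its 7-day duration gives a latest start of day 37.
Internal review must finish in time for revision (must start by day 37); submission (must start by day 44, minus 2-day gap → day 42). The tightest is day 37, so internal review must start by 37 − 11 = day 26.
Formatting must finish by day 45; it takes 7 days, so it must start by 45 − 7 = day 38.
Writing has several dependents: internal review (must start by day 26); formatting (must start by day 38, minus 2-day gap → day 36). The earliest of those limits is day 26, so writing must start by 26 − 2 = day 24.
So writing can start as early as day 6 and as late as day 24, giving 24 − 6 = 18 days of slack.

18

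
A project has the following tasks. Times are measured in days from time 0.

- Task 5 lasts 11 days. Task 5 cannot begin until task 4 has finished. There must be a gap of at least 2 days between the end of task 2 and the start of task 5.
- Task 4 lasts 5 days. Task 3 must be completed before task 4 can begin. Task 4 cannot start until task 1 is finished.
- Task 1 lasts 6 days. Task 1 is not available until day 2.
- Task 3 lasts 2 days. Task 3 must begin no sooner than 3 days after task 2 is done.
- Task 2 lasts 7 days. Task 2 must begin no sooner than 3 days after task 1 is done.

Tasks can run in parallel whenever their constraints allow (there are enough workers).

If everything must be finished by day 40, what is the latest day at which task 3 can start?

22

Nothing follows task 5; the deadline of day 40 is its only limit. It must start by 40 − 11 = day 29.
Since task 5 (must start by day 29) depends on it, task 4 must finish by day 29. Backing off its 5-day duration gives a latest start of day 24.
Task 3 must finish before task 4 (must start by day 24). With a 2-day duration, task 3 must start by 24 − 2 = day 22.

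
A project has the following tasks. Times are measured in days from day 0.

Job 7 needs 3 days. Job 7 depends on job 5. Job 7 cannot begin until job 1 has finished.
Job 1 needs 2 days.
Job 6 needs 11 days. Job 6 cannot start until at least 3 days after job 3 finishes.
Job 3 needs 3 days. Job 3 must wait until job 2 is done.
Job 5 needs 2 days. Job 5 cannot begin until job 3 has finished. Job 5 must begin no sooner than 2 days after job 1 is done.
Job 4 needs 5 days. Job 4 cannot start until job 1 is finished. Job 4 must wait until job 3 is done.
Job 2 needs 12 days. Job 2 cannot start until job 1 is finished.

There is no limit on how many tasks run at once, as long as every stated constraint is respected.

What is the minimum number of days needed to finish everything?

31

Job 1 has no prerequisites, so it starts at day 0 and finishes at day 2.
After job 1 (finishes day 2), job 2 can start at day 2 and finishes at day 14.
After job 2 (finishes day 14), job 3 can start at day 14 and finishes at day 17.
After job 3 (finishes day 17, plus 3-day gap → day 20), job 6 can start at day 20 and finishes at day 31.
Job 5 has to wait for job 3 (finishes day 17); job 1 (finishes day 2, plus 2-day gap → day 4). The latest of these is day 17, so job 5 runs day 17 to 17 + 2 = day 19.
Job 7 needs all of job 5 (finishes day 19); job 1 (finishes day 2). That puts its earliest start at day 19; it finishes at 19 + 3 = day 22.
Job 4 has to wait for job 1 (finishes day 2); job 3 (finishes day 17). The latest of these is day 17, so job 4 runs day 17 to 17 + 5 = day 22.
All tasks are finished once the last one completes. Finish times: Job 1 at 2, Job 2 at 14, Job 3 at 17, Job 4 at 22, Job 5 at 19, Job 6 at 31, Job 7 at 22. The latest is day 31.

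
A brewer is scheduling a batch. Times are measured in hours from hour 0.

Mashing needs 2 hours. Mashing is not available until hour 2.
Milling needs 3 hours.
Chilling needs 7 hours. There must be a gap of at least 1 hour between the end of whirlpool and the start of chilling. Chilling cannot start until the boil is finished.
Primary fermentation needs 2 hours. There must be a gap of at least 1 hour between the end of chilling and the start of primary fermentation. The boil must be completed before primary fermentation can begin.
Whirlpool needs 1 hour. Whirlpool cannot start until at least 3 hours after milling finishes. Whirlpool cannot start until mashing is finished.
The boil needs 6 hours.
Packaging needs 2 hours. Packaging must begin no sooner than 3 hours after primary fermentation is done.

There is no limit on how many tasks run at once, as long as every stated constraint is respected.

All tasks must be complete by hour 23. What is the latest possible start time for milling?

Packaging has no dependents, so it just needs to finish by hour 23. Starting by 23 − 2 = hour 21 achieves that.
Since packaging (must start by hour 21, minus 3-hour gap → hour 18) depends on it, primary fermentation must finish by hour 18. Backing off its 2-hour duration gives a latest start of hour 16.
Chilling has to be done before primary fermentation (must start by hour 16, minus 1-hour gap → hour 15). That means finishing by hour 15, i.e. starting by 15 − 7 = hour 8.
Whirlpool feeds into chilling (must start by hour 8, minus 1-hour gap → hour 7); so whirlpool must finish by hour 7 and therefore start by hour 6.
Milling feeds into whirlpool (must start by hour 6, minus 3-hour gap → hour 3); so milling must finish by hour 3 and therefore start by hour 0.

0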